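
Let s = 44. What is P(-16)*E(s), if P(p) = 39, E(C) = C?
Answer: 1716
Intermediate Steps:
P(-16)*E(s) = 39*44 = 1716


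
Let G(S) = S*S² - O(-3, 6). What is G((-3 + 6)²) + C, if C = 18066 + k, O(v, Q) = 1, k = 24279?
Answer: 43073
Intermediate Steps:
G(S) = -1 + S³ (G(S) = S*S² - 1*1 = S³ - 1 = -1 + S³)
C = 42345 (C = 18066 + 24279 = 42345)
G((-3 + 6)²) + C = (-1 + ((-3 + 6)²)³) + 42345 = (-1 + (3²)³) + 42345 = (-1 + 9³) + 42345 = (-1 + 729) + 42345 = 728 + 42345 = 43073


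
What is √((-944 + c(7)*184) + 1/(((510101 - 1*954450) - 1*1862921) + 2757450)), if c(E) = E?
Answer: √1936548322105/75030 ≈ 18.547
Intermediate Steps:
√((-944 + c(7)*184) + 1/(((510101 - 1*954450) - 1*1862921) + 2757450)) = √((-944 + 7*184) + 1/(((510101 - 1*954450) - 1*1862921) + 2757450)) = √((-944 + 1288) + 1/(((510101 - 954450) - 1862921) + 2757450)) = √(344 + 1/((-444349 - 1862921) + 2757450)) = √(344 + 1/(-2307270 + 2757450)) = √(344 + 1/450180) = √(154861921/450180) = √1936548322105/75030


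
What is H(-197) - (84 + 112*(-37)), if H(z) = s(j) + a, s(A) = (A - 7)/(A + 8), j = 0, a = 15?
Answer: 32593/8 ≈ 4074.1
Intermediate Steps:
s(A) = (-7 + A)/(8 + A)
H(z) = 113/8 (H(z) = (-7 + 0)/(8 + 0) + 15 = -7/8 + 15 = 113/8)
H(-197) - (84 + 112*(-37)) = 113/8 - (84 + 112*(-37)) = 113/8 - (84 - 4144) = 113/8 - 1*(-4060) = 113/8 + 4060 = 32593/8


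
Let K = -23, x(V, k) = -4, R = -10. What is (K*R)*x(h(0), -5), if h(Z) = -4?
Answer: -920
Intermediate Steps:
(K*R)*x(h(0), -5) = -23*(-10)*(-4) = 230*(-4) = -920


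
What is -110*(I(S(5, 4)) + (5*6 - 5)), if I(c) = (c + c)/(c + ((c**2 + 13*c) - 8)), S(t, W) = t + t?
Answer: -80025/29 ≈ -2759.5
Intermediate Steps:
S(t, W) = 2*t
I(c) = 2*c/(-8 + c**2 + 14*c) (I(c) = (2*c)/(c + (-8 + c**2 + 13*c)) = (2*c)/(-8 + c**2 + 14*c) = 2*c/(-8 + c**2 + 14*c))
-110*(I(S(5, 4)) + (5*6 - 5)) = -110*(2*(2*5)/(-8 + (2*5)**2 + 14*(2*5)) + (5*6 - 5)) = -110*(2*10/(-8 + 10**2 + 14*10) + (30 - 5)) = -110*(2*10/(-8 + 100 + 140) + 25) = -110*(2*10/232 + 25) = -110*(2*10*(1/232) + 25) = -110*(5/58 + 25) = -110*1455/58 = -80025/29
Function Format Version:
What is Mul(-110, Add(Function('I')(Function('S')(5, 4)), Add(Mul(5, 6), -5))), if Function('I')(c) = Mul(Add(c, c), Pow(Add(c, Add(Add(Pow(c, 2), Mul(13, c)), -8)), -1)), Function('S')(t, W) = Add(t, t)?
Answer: Rational(-80025, 29) ≈ -2759.5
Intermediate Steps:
Function('S')(t, W) = Mul(2, t)
Function('I')(c) = Mul(2, c, Pow(Add(-8, Pow(c, 2), Mul(14, c)), -1)) (Function('I')(c) = Mul(Mul(2, c), Pow(Add(c, Add(-8, Pow(c, 2), Mul(13, c))), -1)) = Mul(Mul(2, c), Pow(Add(-8, Pow(c, 2), Mul(14, c)), -1)) = Mul(2, c, Pow(Add(-8, Pow(c, 2), Mul(14, c)), -1)))
Mul(-110, Add(Function('I')(Function('S')(5, 4)), Add(Mul(5, 6), -5))) = Mul(-110, Add(Mul(2, Mul(2, 5), Pow(Add(-8, Pow(Mul(2, 5), 2), Mul(14, Mul(2, 5))), -1)), Add(Mul(5, 6), -5))) = Mul(-110, Add(Mul(2, 10, Pow(Add(-8, Pow(10, 2), Mul(14, 10)), -1)), Add(30, -5))) = Mul(-110, Add(Mul(2, 10, Pow(Add(-8, 100, 140), -1)), 25)) = Mul(-110, Add(Mul(2, 10, Pow(232, -1)), 25)) = Mul(-110, Add(Mul(2, 10, Rational(1, 232)), 25)) = Mul(-110, Add(Rational(5, 58), 25)) = Mul(-110, Rational(1455, 58)) = Rational(-80025, 29)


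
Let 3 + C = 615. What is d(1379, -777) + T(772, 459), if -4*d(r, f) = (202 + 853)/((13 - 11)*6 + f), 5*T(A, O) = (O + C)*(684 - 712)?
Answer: -18351601/3060 ≈ -5997.3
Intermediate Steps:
C = 612 (C = -3 + 615 = 612)
T(A, O) = -17136/5 - 28*O/5 (T(A, O) = ((O + 612)*(684 - 712))/5 = ((612 + O)*(-28))/5 = (-17136 - 28*O)/5 = -17136/5 - 28*O/5)
d(r, f) = -1055/(4*(12 + f)) (d(r, f) = -(202 + 853)/(4*((13 - 11)*6 + f)) = -1055/(4*(2*6 + f)) = -1055/(4*(12 + f)))
d(1379, -777) + T(772, 459) = -1055/(48 + 4*(-777)) + (-17136/5 - 28/5*459) = -1055/(48 - 3108) + (-17136/5 - 12852/5) = -1055/(-3060) - 29988/5 = -1055*(-1/3060) - 29988/5 = 211/612 - 29988/5 = -18351601/3060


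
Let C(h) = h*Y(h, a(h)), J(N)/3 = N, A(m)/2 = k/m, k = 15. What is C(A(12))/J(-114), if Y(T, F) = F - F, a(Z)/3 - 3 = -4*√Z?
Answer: 0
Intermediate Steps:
a(Z) = 9 - 12*√Z (a(Z) = 9 + 3*(-4*√Z) = 9 - 12*√Z)
A(m) = 30/m (A(m) = 2*(15/m) = 30/m)
J(N) = 3*N
Y(T, F) = 0
C(h) = 0 (C(h) = h*0 = 0)
C(A(12))/J(-114) = 0/((3*(-114))) = 0/(-342) = 0*(-1/342) = 0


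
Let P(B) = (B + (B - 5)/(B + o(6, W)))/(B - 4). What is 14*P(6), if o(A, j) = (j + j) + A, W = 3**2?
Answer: 1267/30 ≈ 42.233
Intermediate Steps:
W = 9
o(A, j) = A + 2*j (o(A, j) = 2*j + A = A + 2*j)
P(B) = (B + (-5 + B)/(24 + B))/(-4 + B) (P(B) = (B + (B - 5)/(B + (6 + 2*9)))/(B - 4) = (B + (-5 + B)/(B + (6 + 18)))/(-4 + B) = (B + (-5 + B)/(B + 24))/(-4 + B) = (B + (-5 + B)/(24 + B))/(-4 + B))
14*P(6) = 14*((-5 + 6**2 + 25*6)/(-96 + 6**2 + 20*6)) = 14*((-5 + 36 + 150)/(-96 + 36 + 120)) = 14*(181/60) = 1267/30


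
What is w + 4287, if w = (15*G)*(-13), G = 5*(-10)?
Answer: 14037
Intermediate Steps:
G = -50
w = 9750 (w = (15*(-50))*(-13) = -750*(-13) = 9750)
w + 4287 = 9750 + 4287 = 14037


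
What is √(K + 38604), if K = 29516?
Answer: 2*√17030 ≈ 261.00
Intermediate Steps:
√(K + 38604) = √(29516 + 38604) = √68120 = 2*√17030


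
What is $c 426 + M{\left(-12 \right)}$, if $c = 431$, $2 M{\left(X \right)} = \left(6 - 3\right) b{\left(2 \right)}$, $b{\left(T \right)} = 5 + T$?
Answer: $\frac{367233}{2} \approx 1.8362 \cdot 10^{5}$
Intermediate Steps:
$M{\left(X \right)} = \frac{21}{2}$ ($M{\left(X \right)} = \frac{\left(6 - 3\right) \left(5 + 2\right)}{2} = \frac{3 \cdot 7}{2} = \frac{1}{2} \cdot 21 = \frac{21}{2}$)
$c 426 + M{\left(-12 \right)} = 431 \cdot 426 + \frac{21}{2} = 183606 + \frac{21}{2} = \frac{367233}{2}$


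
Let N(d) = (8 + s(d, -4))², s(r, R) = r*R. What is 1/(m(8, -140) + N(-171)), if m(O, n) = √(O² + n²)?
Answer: 29929/14331919427 - √1229/57327677708 ≈ 2.0877e-6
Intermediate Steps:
s(r, R) = R*r
N(d) = (8 - 4*d)²
1/(m(8, -140) + N(-171)) = 1/(√(8² + (-140)²) + 16*(-2 - 171)²) = 1/(√(64 + 19600) + 16*(-173)²) = 1/(√19664 + 16*29929) = 1/(4*√1229 + 478864) = 1/(478864 + 4*√1229)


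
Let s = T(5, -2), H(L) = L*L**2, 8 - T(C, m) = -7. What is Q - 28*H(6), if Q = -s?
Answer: -6063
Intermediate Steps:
T(C, m) = 15 (T(C, m) = 8 - 1*(-7) = 8 + 7 = 15)
H(L) = L**3
s = 15
Q = -15 (Q = -1*15 = -15)
Q - 28*H(6) = -15 - 28*6**3 = -15 - 28*216 = -15 - 6048 = -6063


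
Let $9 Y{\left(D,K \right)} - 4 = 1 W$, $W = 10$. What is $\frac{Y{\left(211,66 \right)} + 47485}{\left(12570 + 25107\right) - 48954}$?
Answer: $- \frac{427379}{101493} \approx -4.2109$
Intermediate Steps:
$Y{\left(D,K \right)} = \frac{14}{9}$ ($Y{\left(D,K \right)} = \frac{4}{9} + \frac{1 \cdot 10}{9} = \frac{4}{9} + \frac{1}{9} \cdot 10 = \frac{4}{9} + \frac{10}{9} = \frac{14}{9}$)
$\frac{Y{\left(211,66 \right)} + 47485}{\left(12570 + 25107\right) - 48954} = \frac{\frac{14}{9} + 47485}{\left(12570 + 25107\right) - 48954} = \frac{427379}{9 \left(37677 - 48954\right)} = \frac{427379}{9 \left(-11277\right)} = \frac{427379}{9} \left(- \frac{1}{11277}\right) = - \frac{427379}{101493}$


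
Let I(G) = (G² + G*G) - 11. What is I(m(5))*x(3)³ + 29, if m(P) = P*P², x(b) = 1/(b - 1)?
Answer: 31471/8 ≈ 3933.9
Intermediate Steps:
x(b) = 1/(-1 + b)
m(P) = P³
I(G) = -11 + 2*G² (I(G) = (G² + G²) - 11 = 2*G² - 11 = -11 + 2*G²)
I(m(5))*x(3)³ + 29 = (-11 + 2*(5³)²)*(1/(-1 + 3))³ + 29 = (-11 + 2*125²)*(1/2)³ + 29 = (-11 + 2*15625)*(½)³ + 29 = (-11 + 31250)*(⅛) + 29 = 31239*(⅛) + 29 = 31239/8 + 29 = 31471/8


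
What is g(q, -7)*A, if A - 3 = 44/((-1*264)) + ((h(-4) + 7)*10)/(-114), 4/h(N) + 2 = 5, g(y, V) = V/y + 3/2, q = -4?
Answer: 9347/1368 ≈ 6.8326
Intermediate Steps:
g(y, V) = 3/2 + V/y (g(y, V) = V/y + 3*(½) = V/y + 3/2 = 3/2 + V/y)
h(N) = 4/3 (h(N) = 4/(-2 + 5) = 4/3)
A = 719/342 (A = 3 + (44/((-1*264)) + ((4/3 + 7)*10)/(-114)) = 3 + (44/(-264) + ((25/3)*10)*(-1/114)) = 3 + (44*(-1/264) + (250/3)*(-1/114)) = 3 + (-⅙ - 125/171) = 3 - 307/342 = 719/342 ≈ 2.1023)
g(q, -7)*A = (3/2 - 7/(-4))*(719/342) = (3/2 - 7*(-¼))*(719/342) = (3/2 + 7/4)*(719/342) = (13/4)*(719/342) = 9347/1368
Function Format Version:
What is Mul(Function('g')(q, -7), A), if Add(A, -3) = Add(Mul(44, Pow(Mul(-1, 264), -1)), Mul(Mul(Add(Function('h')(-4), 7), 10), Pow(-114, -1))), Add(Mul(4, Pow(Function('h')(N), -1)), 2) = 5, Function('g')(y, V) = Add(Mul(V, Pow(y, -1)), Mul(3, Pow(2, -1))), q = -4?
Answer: Rational(9347, 1368) ≈ 6.8326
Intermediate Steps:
Function('g')(y, V) = Add(Rational(3, 2), Mul(V, Pow(y, -1))) (Function('g')(y, V) = Add(Mul(V, Pow(y, -1)), Mul(3, Rational(1, 2))) = Add(Mul(V, Pow(y, -1)), Rational(3, 2)) = Add(Rational(3, 2), Mul(V, Pow(y, -1))))
Function('h')(N) = Rational(4, 3) (Function('h')(N) = Mul(4, Pow(Add(-2, 5), -1)) = Mul(4, Pow(3, -1)) = Mul(4, Rational(1, 3)) = Rational(4, 3))
A = Rational(719, 342) (A = Add(3, Add(Mul(44, Pow(Mul(-1, 264), -1)), Mul(Mul(Add(Rational(4, 3), 7), 10), Pow(-114, -1)))) = Add(3, Add(Mul(44, Pow(-264, -1)), Mul(Mul(Rational(25, 3), 10), Rational(-1, 114)))) = Add(3, Add(Mul(44, Rational(-1, 264)), Mul(Rational(250, 3), Rational(-1, 114)))) = Add(3, Add(Rational(-1, 6), Rational(-125, 171))) = Add(3, Rational(-307, 342)) = Rational(719, 342) ≈ 2.1023)
Mul(Function('g')(q, -7), A) = Mul(Add(Rational(3, 2), Mul(-7, Pow(-4, -1))), Rational(719, 342)) = Mul(Add(Rational(3, 2), Mul(-7, Rational(-1, 4))), Rational(719, 342)) = Mul(Add(Rational(3, 2), Rational(7, 4)), Rational(719, 342)) = Mul(Rational(13, 4), Rational(719, 342)) = Rational(9347, 1368)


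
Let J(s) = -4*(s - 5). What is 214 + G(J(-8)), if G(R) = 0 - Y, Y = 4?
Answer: 210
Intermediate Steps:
J(s) = 20 - 4*s (J(s) = -4*(-5 + s) = 20 - 4*s)
G(R) = -4 (G(R) = 0 - 1*4 = 0 - 4 = -4)
214 + G(J(-8)) = 214 - 4 = 210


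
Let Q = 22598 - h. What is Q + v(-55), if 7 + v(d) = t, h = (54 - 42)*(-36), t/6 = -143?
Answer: 22165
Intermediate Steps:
t = -858 (t = 6*(-143) = -858)
h = -432 (h = 12*(-36) = -432)
v(d) = -865 (v(d) = -7 - 858 = -865)
Q = 23030 (Q = 22598 - 1*(-432) = 22598 + 432 = 23030)
Q + v(-55) = 23030 - 865 = 22165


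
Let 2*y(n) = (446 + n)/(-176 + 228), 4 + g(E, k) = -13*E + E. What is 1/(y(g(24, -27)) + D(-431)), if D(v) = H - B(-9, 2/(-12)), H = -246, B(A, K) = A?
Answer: -52/12247 ≈ -0.0042459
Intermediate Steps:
g(E, k) = -4 - 12*E (g(E, k) = -4 + (-13*E + E) = -4 - 12*E)
y(n) = 223/52 + n/104 (y(n) = ((446 + n)/(-176 + 228))/2 = ((446 + n)/52)/2 = ((446 + n)*(1/52))/2 = (223/26 + n/52)/2 = 223/52 + n/104)
D(v) = -237 (D(v) = -246 - 1*(-9) = -246 + 9 = -237)
1/(y(g(24, -27)) + D(-431)) = 1/((223/52 + (-4 - 12*24)/104) - 237) = 1/((223/52 + (-4 - 288)/104) - 237) = 1/((223/52 + (1/104)*(-292)) - 237) = 1/((223/52 - 73/26) - 237) = 1/(77/52 - 237) = 1/(-12247/52) = -52/12247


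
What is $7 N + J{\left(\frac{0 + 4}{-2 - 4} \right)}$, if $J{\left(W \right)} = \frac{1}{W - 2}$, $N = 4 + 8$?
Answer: $\frac{669}{8} \approx 83.625$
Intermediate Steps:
$N = 12$
$J{\left(W \right)} = \frac{1}{-2 + W}$
$7 N + J{\left(\frac{0 + 4}{-2 - 4} \right)} = 7 \cdot 12 + \frac{1}{-2 + \frac{0 + 4}{-2 - 4}} = 84 + \frac{1}{-2 + \frac{4}{-6}} = 84 + \frac{1}{-2 + 4 \left(- \frac{1}{6}\right)} = 84 + \frac{1}{-2 - \frac{2}{3}} = 84 + \frac{1}{- \frac{8}{3}} = 84 - \frac{3}{8} = \frac{669}{8}$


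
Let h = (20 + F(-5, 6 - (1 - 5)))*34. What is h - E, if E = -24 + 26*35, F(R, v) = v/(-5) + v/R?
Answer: -342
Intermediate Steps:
F(R, v) = -v/5 + v/R (F(R, v) = v*(-1/5) + v/R = -v/5 + v/R)
E = 886 (E = -24 + 910 = 886)
h = 544 (h = (20 + (-(6 - (1 - 5))/5 + (6 - (1 - 5))/(-5)))*34 = (20 + (-(6 - 1*(-4))/5 + (6 - 1*(-4))*(-1/5)))*34 = (20 + (-(6 + 4)/5 + (6 + 4)*(-1/5)))*34 = (20 + (-1/5*10 + 10*(-1/5)))*34 = (20 + (-2 - 2))*34 = (20 - 4)*34 = 16*34 = 544)
h - E = 544 - 1*886 = 544 - 886 = -342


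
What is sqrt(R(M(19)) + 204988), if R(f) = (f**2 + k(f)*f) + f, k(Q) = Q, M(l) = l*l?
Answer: sqrt(465991) ≈ 682.64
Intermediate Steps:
M(l) = l**2
R(f) = f + 2*f**2 (R(f) = (f**2 + f*f) + f = (f**2 + f**2) + f = 2*f**2 + f = f + 2*f**2)
sqrt(R(M(19)) + 204988) = sqrt(19**2*(1 + 2*19**2) + 204988) = sqrt(361*(1 + 2*361) + 204988) = sqrt(361*(1 + 722) + 204988) = sqrt(361*723 + 204988) = sqrt(261003 + 204988) = sqrt(465991)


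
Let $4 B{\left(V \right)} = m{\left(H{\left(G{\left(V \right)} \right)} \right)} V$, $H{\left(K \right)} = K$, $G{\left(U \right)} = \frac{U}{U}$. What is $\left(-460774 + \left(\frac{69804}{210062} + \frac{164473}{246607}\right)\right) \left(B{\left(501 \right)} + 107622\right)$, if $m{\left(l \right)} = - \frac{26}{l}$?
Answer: $- \frac{2491132786310024347311}{51802759634} \approx -4.8089 \cdot 10^{10}$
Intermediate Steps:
$G{\left(U \right)} = 1$
$B{\left(V \right)} = - \frac{13 V}{2}$ ($B{\left(V \right)} = \frac{- \frac{26}{1} V}{4} = \frac{\left(-26\right) 1 V}{4} = \frac{\left(-26\right) V}{4} = - \frac{13 V}{2}$)
$\left(-460774 + \left(\frac{69804}{210062} + \frac{164473}{246607}\right)\right) \left(B{\left(501 \right)} + 107622\right) = \left(-460774 + \left(\frac{69804}{210062} + \frac{164473}{246607}\right)\right) \left(\left(- \frac{13}{2}\right) 501 + 107622\right) = \left(-460774 + \left(69804 \cdot \frac{1}{210062} + 164473 \cdot \frac{1}{246607}\right)\right) \left(- \frac{6513}{2} + 107622\right) = \left(-460774 + \left(\frac{34902}{105031} + \frac{164473}{246607}\right)\right) \frac{208731}{2} = \left(-460774 + \frac{25881841177}{25901379817}\right) \frac{208731}{2} = \left(- \frac{11934656501957181}{25901379817}\right) \frac{208731}{2} = - \frac{2491132786310024347311}{51802759634}$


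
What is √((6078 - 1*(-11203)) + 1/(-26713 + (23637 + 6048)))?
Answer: √38159835819/1486 ≈ 131.46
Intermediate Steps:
√((6078 - 1*(-11203)) + 1/(-26713 + (23637 + 6048))) = √((6078 + 11203) + 1/(-26713 + 29685)) = √(17281 + 1/2972) = √(51359133/2972) = √38159835819/1486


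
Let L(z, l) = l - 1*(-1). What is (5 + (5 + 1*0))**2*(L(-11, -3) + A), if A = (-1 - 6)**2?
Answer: 4700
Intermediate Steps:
L(z, l) = 1 + l (L(z, l) = l + 1 = 1 + l)
A = 49 (A = (-7)**2 = 49)
(5 + (5 + 1*0))**2*(L(-11, -3) + A) = (5 + (5 + 1*0))**2*((1 - 3) + 49) = (5 + (5 + 0))**2*(-2 + 49) = (5 + 5)**2*47 = 10**2*47 = 100*47 = 4700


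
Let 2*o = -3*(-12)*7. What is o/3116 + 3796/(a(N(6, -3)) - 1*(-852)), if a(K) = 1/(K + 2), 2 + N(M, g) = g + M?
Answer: 17903595/3983806 ≈ 4.4941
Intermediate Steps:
N(M, g) = -2 + M + g (N(M, g) = -2 + (g + M) = -2 + (M + g) = -2 + M + g)
a(K) = 1/(2 + K)
o = 126 (o = (-3*(-12)*7)/2 = (36*7)/2 = (½)*252 = 126)
o/3116 + 3796/(a(N(6, -3)) - 1*(-852)) = 126/3116 + 3796/(1/(2 + (-2 + 6 - 3)) - 1*(-852)) = 126*(1/3116) + 3796/(1/(2 + 1) + 852) = 63/1558 + 3796/(1/3 + 852) = 63/1558 + 3796/(⅓ + 852) = 63/1558 + 3796/(2557/3) = 63/1558 + 3796*(3/2557) = 63/1558 + 11388/2557 = 17903595/3983806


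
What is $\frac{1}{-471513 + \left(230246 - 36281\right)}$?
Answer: $- \frac{1}{277548} \approx -3.603 \cdot 10^{-6}$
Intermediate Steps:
$\frac{1}{-471513 + \left(230246 - 36281\right)} = \frac{1}{-471513 + 193965} = \frac{1}{-277548} = - \frac{1}{277548}$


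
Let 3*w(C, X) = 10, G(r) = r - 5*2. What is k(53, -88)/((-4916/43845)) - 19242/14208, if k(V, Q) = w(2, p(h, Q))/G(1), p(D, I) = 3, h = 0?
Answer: 51048173/26192448 ≈ 1.9490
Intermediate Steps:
G(r) = -10 + r (G(r) = r - 10 = -10 + r)
w(C, X) = 10/3 (w(C, X) = (⅓)*10 = 10/3)
k(V, Q) = -10/27 (k(V, Q) = 10/(3*(-10 + 1)) = (10/3)/(-9) = (10/3)*(-⅑) = -10/27)
k(53, -88)/((-4916/43845)) - 19242/14208 = -10/(27*((-4916/43845))) - 19242/14208 = -10/(27*((-4916*1/43845))) - 19242*1/14208 = -10/(27*(-4916/43845)) - 3207/2368 = -10/27*(-43845/4916) - 3207/2368 = 73075/22122 - 3207/2368 = 51048173/26192448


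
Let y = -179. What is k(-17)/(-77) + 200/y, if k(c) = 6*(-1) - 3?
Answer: -13789/13783 ≈ -1.0004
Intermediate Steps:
k(c) = -9 (k(c) = -6 - 3 = -9)
k(-17)/(-77) + 200/y = -9/(-77) + 200/(-179) = -9*(-1/77) + 200*(-1/179) = 9/77 - 200/179 = -13789/13783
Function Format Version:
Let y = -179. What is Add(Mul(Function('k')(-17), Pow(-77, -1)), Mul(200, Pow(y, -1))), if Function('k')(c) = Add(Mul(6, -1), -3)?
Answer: Rational(-13789, 13783) ≈ -1.0004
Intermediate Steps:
Function('k')(c) = -9 (Function('k')(c) = Add(-6, -3) = -9)
Add(Mul(Function('k')(-17), Pow(-77, -1)), Mul(200, Pow(y, -1))) = Add(Mul(-9, Pow(-77, -1)), Mul(200, Pow(-179, -1))) = Add(Mul(-9, Rational(-1, 77)), Mul(200, Rational(-1, 179))) = Add(Rational(9, 77), Rational(-200, 179)) = Rational(-13789, 13783)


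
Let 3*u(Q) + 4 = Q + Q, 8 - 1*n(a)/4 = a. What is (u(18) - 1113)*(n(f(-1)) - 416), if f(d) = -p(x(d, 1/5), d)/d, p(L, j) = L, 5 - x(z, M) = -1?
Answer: 449752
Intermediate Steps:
x(z, M) = 6 (x(z, M) = 5 - 1*(-1) = 5 + 1 = 6)
f(d) = -6/d
n(a) = 32 - 4*a
u(Q) = -4/3 + 2*Q/3 (u(Q) = -4/3 + (Q + Q)/3 = -4/3 + (2*Q)/3 = -4/3 + 2*Q/3)
(u(18) - 1113)*(n(f(-1)) - 416) = ((-4/3 + (⅔)*18) - 1113)*((32 - (-24)/(-1)) - 416) = ((-4/3 + 12) - 1113)*((32 - (-24)*(-1)) - 416) = (32/3 - 1113)*((32 - 4*6) - 416) = -3307*((32 - 24) - 416)/3 = -3307*(8 - 416)/3 = -3307/3*(-408) = 449752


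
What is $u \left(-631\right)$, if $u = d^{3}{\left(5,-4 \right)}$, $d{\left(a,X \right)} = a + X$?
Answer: $-631$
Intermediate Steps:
$d{\left(a,X \right)} = X + a$
$u = 1$ ($u = \left(-4 + 5\right)^{3} = 1^{3} = 1$)
$u \left(-631\right) = 1 \left(-631\right) = -631$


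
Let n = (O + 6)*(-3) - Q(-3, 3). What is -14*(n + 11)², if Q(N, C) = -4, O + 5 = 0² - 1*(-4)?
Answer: 0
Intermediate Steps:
O = -1 (O = -5 + (0² - 1*(-4)) = -5 + (0 + 4) = -5 + 4 = -1)
n = -11 (n = (-1 + 6)*(-3) - 1*(-4) = 5*(-3) + 4 = -15 + 4 = -11)
-14*(n + 11)² = -14*(-11 + 11)² = -14*0² = -14*0 = 0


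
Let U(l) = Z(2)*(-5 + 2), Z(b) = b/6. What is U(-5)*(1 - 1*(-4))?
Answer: -5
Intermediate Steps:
Z(b) = b/6 (Z(b) = b*(1/6) = b/6)
U(l) = -1 (U(l) = ((1/6)*2)*(-5 + 2) = (1/3)*(-3) = -1)
U(-5)*(1 - 1*(-4)) = -(1 - 1*(-4)) = -(1 + 4) = -1*5 = -5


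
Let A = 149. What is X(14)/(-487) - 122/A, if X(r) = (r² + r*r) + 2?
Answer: -118120/72563 ≈ -1.6278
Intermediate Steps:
X(r) = 2 + 2*r² (X(r) = (r² + r²) + 2 = 2*r² + 2 = 2 + 2*r²)
X(14)/(-487) - 122/A = (2 + 2*14²)/(-487) - 122/149 = (2 + 2*196)*(-1/487) - 122*1/149 = (2 + 392)*(-1/487) - 122/149 = 394*(-1/487) - 122/149 = -394/487 - 122/149 = -118120/72563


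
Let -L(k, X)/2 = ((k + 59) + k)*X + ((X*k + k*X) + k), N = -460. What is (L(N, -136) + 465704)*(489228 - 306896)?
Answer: -3246968256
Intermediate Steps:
L(k, X) = -2*k - 4*X*k - 2*X*(59 + 2*k) (L(k, X) = -2*(((k + 59) + k)*X + ((X*k + k*X) + k)) = -2*(((59 + k) + k)*X + ((X*k + X*k) + k)) = -2*((59 + 2*k)*X + (2*X*k + k)) = -2*(X*(59 + 2*k) + (k + 2*X*k)) = -2*(k + X*(59 + 2*k) + 2*X*k) = -2*k - 4*X*k - 2*X*(59 + 2*k))
(L(N, -136) + 465704)*(489228 - 306896) = ((-118*(-136) - 2*(-460) - 8*(-136)*(-460)) + 465704)*(489228 - 306896) = ((16048 + 920 - 500480) + 465704)*182332 = (-483512 + 465704)*182332 = -17808*182332 = -3246968256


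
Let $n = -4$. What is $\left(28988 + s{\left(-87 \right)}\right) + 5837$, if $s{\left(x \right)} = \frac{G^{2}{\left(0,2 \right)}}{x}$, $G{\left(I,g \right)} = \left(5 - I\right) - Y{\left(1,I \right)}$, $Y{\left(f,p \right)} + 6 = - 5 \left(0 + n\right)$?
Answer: $\frac{1009898}{29} \approx 34824.0$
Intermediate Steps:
$Y{\left(f,p \right)} = 14$ ($Y{\left(f,p \right)} = -6 - 5 \left(0 - 4\right) = -6 - -20 = -6 + 20 = 14$)
$G{\left(I,g \right)} = -9 - I$ ($G{\left(I,g \right)} = \left(5 - I\right) - 14 = -9 - I$)
$s{\left(x \right)} = \frac{81}{x}$ ($s{\left(x \right)} = \frac{\left(-9 - 0\right)^{2}}{x} = \frac{\left(-9 + 0\right)^{2}}{x} = \frac{\left(-9\right)^{2}}{x} = \frac{81}{x}$)
$\left(28988 + s{\left(-87 \right)}\right) + 5837 = \left(28988 + \frac{81}{-87}\right) + 5837 = \left(28988 + 81 \left(- \frac{1}{87}\right)\right) + 5837 = \left(28988 - \frac{27}{29}\right) + 5837 = \frac{840625}{29} + 5837 = \frac{1009898}{29}$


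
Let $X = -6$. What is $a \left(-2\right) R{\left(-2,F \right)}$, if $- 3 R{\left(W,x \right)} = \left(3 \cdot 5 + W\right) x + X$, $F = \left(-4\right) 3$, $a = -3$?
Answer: $324$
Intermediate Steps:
$F = -12$
$R{\left(W,x \right)} = 2 - \frac{x \left(15 + W\right)}{3}$ ($R{\left(W,x \right)} = - \frac{\left(3 \cdot 5 + W\right) x - 6}{3} = - \frac{\left(15 + W\right) x - 6}{3} = - \frac{x \left(15 + W\right) - 6}{3} = - \frac{-6 + x \left(15 + W\right)}{3} = 2 - \frac{x \left(15 + W\right)}{3}$)
$a \left(-2\right) R{\left(-2,F \right)} = \left(-3\right) \left(-2\right) \left(2 - -60 - \left(- \frac{2}{3}\right) \left(-12\right)\right) = 6 \left(2 + 60 - 8\right) = 6 \cdot 54 = 324$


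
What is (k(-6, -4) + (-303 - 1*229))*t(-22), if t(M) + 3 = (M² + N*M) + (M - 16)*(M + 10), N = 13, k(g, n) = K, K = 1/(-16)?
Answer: -5541963/16 ≈ -3.4637e+5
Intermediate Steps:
K = -1/16 ≈ -0.062500
k(g, n) = -1/16
t(M) = -3 + M² + 13*M + (-16 + M)*(10 + M) (t(M) = -3 + ((M² + 13*M) + (M - 16)*(M + 10)) = -3 + ((M² + 13*M) + (-16 + M)*(10 + M)) = -3 + (M² + 13*M + (-16 + M)*(10 + M)) = -3 + M² + 13*M + (-16 + M)*(10 + M))
(k(-6, -4) + (-303 - 1*229))*t(-22) = (-1/16 + (-303 - 1*229))*(-163 + 2*(-22)² + 7*(-22)) = (-1/16 + (-303 - 229))*(-163 + 2*484 - 154) = (-1/16 - 532)*(-163 + 968 - 154) = -8513/16*651 = -5541963/16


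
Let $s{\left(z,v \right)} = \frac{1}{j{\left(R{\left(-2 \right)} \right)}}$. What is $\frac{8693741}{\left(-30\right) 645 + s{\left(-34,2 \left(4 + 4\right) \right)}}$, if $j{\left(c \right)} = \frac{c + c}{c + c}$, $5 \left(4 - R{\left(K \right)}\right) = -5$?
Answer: $- \frac{8693741}{19349} \approx -449.31$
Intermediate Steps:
$R{\left(K \right)} = 5$ ($R{\left(K \right)} = 4 - -1 = 4 + 1 = 5$)
$j{\left(c \right)} = 1$ ($j{\left(c \right)} = \frac{2 c}{2 c} = 2 c \frac{1}{2 c} = 1$)
$s{\left(z,v \right)} = 1$ ($s{\left(z,v \right)} = 1^{-1} = 1$)
$\frac{8693741}{\left(-30\right) 645 + s{\left(-34,2 \left(4 + 4\right) \right)}} = \frac{8693741}{\left(-30\right) 645 + 1} = \frac{8693741}{-19350 + 1} = \frac{8693741}{-19349} = 8693741 \left(- \frac{1}{19349}\right) = - \frac{8693741}{19349}$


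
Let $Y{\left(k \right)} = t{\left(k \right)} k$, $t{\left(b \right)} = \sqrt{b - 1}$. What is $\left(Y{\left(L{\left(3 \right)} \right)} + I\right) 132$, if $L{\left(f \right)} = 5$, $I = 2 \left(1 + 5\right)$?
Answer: $2904$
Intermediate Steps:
$I = 12$ ($I = 2 \cdot 6 = 12$)
$t{\left(b \right)} = \sqrt{-1 + b}$
$Y{\left(k \right)} = k \sqrt{-1 + k}$ ($Y{\left(k \right)} = \sqrt{-1 + k} k = k \sqrt{-1 + k}$)
$\left(Y{\left(L{\left(3 \right)} \right)} + I\right) 132 = \left(5 \sqrt{-1 + 5} + 12\right) 132 = \left(5 \sqrt{4} + 12\right) 132 = \left(5 \cdot 2 + 12\right) 132 = \left(10 + 12\right) 132 = 22 \cdot 132 = 2904$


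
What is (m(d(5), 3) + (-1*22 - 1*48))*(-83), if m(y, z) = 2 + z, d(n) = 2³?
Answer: 5395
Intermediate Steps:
d(n) = 8
(m(d(5), 3) + (-1*22 - 1*48))*(-83) = ((2 + 3) + (-1*22 - 1*48))*(-83) = (5 + (-22 - 48))*(-83) = (5 - 70)*(-83) = -65*(-83) = 5395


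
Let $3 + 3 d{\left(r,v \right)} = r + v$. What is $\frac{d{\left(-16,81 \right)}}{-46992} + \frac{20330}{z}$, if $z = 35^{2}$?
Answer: $\frac{286596613}{17269560} \approx 16.595$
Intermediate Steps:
$z = 1225$
$d{\left(r,v \right)} = -1 + \frac{r}{3} + \frac{v}{3}$ ($d{\left(r,v \right)} = -1 + \frac{r + v}{3} = -1 + \left(\frac{r}{3} + \frac{v}{3}\right) = -1 + \frac{r}{3} + \frac{v}{3}$)
$\frac{d{\left(-16,81 \right)}}{-46992} + \frac{20330}{z} = \frac{-1 + \frac{1}{3} \left(-16\right) + \frac{1}{3} \cdot 81}{-46992} + \frac{20330}{1225} = \left(-1 - \frac{16}{3} + 27\right) \left(- \frac{1}{46992}\right) + 20330 \cdot \frac{1}{1225} = \frac{62}{3} \left(- \frac{1}{46992}\right) + \frac{4066}{245} = - \frac{31}{70488} + \frac{4066}{245} = \frac{286596613}{17269560}$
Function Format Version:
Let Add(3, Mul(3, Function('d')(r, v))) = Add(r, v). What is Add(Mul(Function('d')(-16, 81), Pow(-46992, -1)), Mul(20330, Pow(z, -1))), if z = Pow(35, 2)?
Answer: Rational(286596613, 17269560) ≈ 16.595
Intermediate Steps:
z = 1225
Function('d')(r, v) = Add(-1, Mul(Rational(1, 3), r), Mul(Rational(1, 3), v)) (Function('d')(r, v) = Add(-1, Mul(Rational(1, 3), Add(r, v))) = Add(-1, Add(Mul(Rational(1, 3), r), Mul(Rational(1, 3), v))) = Add(-1, Mul(Rational(1, 3), r), Mul(Rational(1, 3), v)))
Add(Mul(Function('d')(-16, 81), Pow(-46992, -1)), Mul(20330, Pow(z, -1))) = Add(Mul(Add(-1, Mul(Rational(1, 3), -16), Mul(Rational(1, 3), 81)), Pow(-46992, -1)), Mul(20330, Pow(1225, -1))) = Add(Mul(Add(-1, Rational(-16, 3), 27), Rational(-1, 46992)), Mul(20330, Rational(1, 1225))) = Add(Mul(Rational(62, 3), Rational(-1, 46992)), Rational(4066, 245)) = Add(Rational(-31, 70488), Rational(4066, 245)) = Rational(286596613, 17269560)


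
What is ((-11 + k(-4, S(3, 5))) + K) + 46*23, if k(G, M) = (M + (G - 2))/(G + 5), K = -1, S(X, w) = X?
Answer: 1043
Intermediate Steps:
k(G, M) = (-2 + G + M)/(5 + G) (k(G, M) = (M + (-2 + G))/(5 + G) = (-2 + G + M)/(5 + G))
((-11 + k(-4, S(3, 5))) + K) + 46*23 = ((-11 + (-2 - 4 + 3)/(5 - 4)) - 1) + 46*23 = ((-11 - 3/1) - 1) + 1058 = ((-11 + 1*(-3)) - 1) + 1058 = ((-11 - 3) - 1) + 1058 = (-14 - 1) + 1058 = -15 + 1058 = 1043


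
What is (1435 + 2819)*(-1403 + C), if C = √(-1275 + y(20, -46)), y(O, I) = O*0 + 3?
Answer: -5968362 + 8508*I*√318 ≈ -5.9684e+6 + 1.5172e+5*I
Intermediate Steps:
y(O, I) = 3 (y(O, I) = 0 + 3 = 3)
C = 2*I*√318 (C = √(-1275 + 3) = √(-1272) = 2*I*√318 ≈ 35.665*I)
(1435 + 2819)*(-1403 + C) = (1435 + 2819)*(-1403 + 2*I*√318) = 4254*(-1403 + 2*I*√318) = -5968362 + 8508*I*√318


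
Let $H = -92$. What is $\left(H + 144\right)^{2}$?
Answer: $2704$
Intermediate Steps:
$\left(H + 144\right)^{2} = \left(-92 + 144\right)^{2} = 52^{2} = 2704$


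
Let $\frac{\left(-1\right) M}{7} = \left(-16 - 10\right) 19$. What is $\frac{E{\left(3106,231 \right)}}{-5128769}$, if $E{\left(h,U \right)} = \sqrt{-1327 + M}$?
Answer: $- \frac{\sqrt{2131}}{5128769} \approx -9.0008 \cdot 10^{-6}$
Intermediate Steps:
$M = 3458$ ($M = - 7 \left(-16 - 10\right) 19 = - 7 \left(\left(-26\right) 19\right) = \left(-7\right) \left(-494\right) = 3458$)
$E{\left(h,U \right)} = \sqrt{2131}$ ($E{\left(h,U \right)} = \sqrt{-1327 + 3458} = \sqrt{2131}$)
$\frac{E{\left(3106,231 \right)}}{-5128769} = \frac{\sqrt{2131}}{-5128769} = \sqrt{2131} \left(- \frac{1}{5128769}\right) = - \frac{\sqrt{2131}}{5128769}$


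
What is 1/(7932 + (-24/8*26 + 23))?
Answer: 1/7877 ≈ 0.00012695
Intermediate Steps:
1/(7932 + (-24/8*26 + 23)) = 1/(7932 + (-24*1/8*26 + 23)) = 1/(7932 + (-3*26 + 23)) = 1/(7932 + (-78 + 23)) = 1/(7932 - 55) = 1/7877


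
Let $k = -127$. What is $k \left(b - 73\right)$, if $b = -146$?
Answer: $27813$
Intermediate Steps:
$k \left(b - 73\right) = - 127 \left(-146 - 73\right) = \left(-127\right) \left(-219\right) = 27813$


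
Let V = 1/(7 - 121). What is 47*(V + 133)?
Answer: 712567/114 ≈ 6250.6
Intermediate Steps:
V = -1/114 (V = 1/(-114) = -1/114 ≈ -0.0087719)
47*(V + 133) = 47*(-1/114 + 133) = 47*(15161/114) = 712567/114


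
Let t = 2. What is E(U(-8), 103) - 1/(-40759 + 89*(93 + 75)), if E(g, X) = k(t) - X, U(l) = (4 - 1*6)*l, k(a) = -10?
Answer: -2916190/25807 ≈ -113.00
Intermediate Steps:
U(l) = -2*l (U(l) = (4 - 6)*l = -2*l)
E(g, X) = -10 - X
E(U(-8), 103) - 1/(-40759 + 89*(93 + 75)) = (-10 - 1*103) - 1/(-40759 + 89*(93 + 75)) = (-10 - 103) - 1/(-40759 + 89*168) = -113 - 1/(-40759 + 14952) = -113 - 1/(-25807) = -113 - 1*(-1/25807) = -113 + 1/25807 = -2916190/25807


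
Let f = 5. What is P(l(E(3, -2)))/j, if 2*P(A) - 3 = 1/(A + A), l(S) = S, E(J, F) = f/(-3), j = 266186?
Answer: 27/5323720 ≈ 5.0716e-6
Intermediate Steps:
E(J, F) = -5/3 (E(J, F) = 5/(-3) = 5*(-⅓) = -5/3)
P(A) = 3/2 + 1/(4*A) (P(A) = 3/2 + 1/(2*(A + A)) = 3/2 + 1/(2*((2*A))) = 3/2 + (1/(2*A))/2 = 3/2 + 1/(4*A))
P(l(E(3, -2)))/j = ((1 + 6*(-5/3))/(4*(-5/3)))/266186 = ((¼)*(-⅗)*(1 - 10))*(1/266186) = ((¼)*(-⅗)*(-9))*(1/266186) = (27/20)*(1/266186) = 27/5323720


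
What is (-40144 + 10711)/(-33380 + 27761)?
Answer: 9811/1873 ≈ 5.2381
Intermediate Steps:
(-40144 + 10711)/(-33380 + 27761) = -29433/(-5619) = -29433*(-1/5619) = 9811/1873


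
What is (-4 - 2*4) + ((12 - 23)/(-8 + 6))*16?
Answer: 76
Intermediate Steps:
(-4 - 2*4) + ((12 - 23)/(-8 + 6))*16 = (-4 - 8) - 11/(-2)*16 = -12 - 11*(-½)*16 = -12 + (11/2)*16 = -12 + 88 = 76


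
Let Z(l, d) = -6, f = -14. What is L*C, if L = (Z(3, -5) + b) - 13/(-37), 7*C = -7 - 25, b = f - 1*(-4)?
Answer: 18528/259 ≈ 71.537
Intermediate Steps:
b = -10 (b = -14 - 1*(-4) = -14 + 4 = -10)
C = -32/7 (C = (-7 - 25)/7 = (⅐)*(-32) = -32/7 ≈ -4.5714)
L = -579/37 (L = (-6 - 10) - 13/(-37) = -16 - 13*(-1/37) = -16 + 13/37 = -579/37 ≈ -15.649)
L*C = -579/37*(-32/7) = 18528/259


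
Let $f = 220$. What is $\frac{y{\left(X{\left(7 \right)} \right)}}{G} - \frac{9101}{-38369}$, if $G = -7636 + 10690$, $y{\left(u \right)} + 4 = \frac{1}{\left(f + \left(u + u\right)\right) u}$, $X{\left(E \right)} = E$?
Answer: $\frac{45275960333}{191939080788} \approx 0.23589$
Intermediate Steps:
$y{\left(u \right)} = -4 + \frac{1}{u \left(220 + 2 u\right)}$ ($y{\left(u \right)} = -4 + \frac{1}{\left(220 + \left(u + u\right)\right) u} = -4 + \frac{1}{\left(220 + 2 u\right) u} = -4 + \frac{1}{u \left(220 + 2 u\right)}$)
$G = 3054$
$\frac{y{\left(X{\left(7 \right)} \right)}}{G} - \frac{9101}{-38369} = \frac{\frac{1}{2} \cdot \frac{1}{7} \frac{1}{110 + 7} \left(1 - 6160 - 8 \cdot 7^{2}\right)}{3054} - \frac{9101}{-38369} = \frac{1}{2} \cdot \frac{1}{7} \cdot \frac{1}{117} \left(1 - 6160 - 392\right) \frac{1}{3054} - - \frac{9101}{38369} = \frac{1}{2} \cdot \frac{1}{7} \cdot \frac{1}{117} \left(1 - 6160 - 392\right) \frac{1}{3054} + \frac{9101}{38369} = \frac{1}{2} \cdot \frac{1}{7} \cdot \frac{1}{117} \left(-6551\right) \frac{1}{3054} + \frac{9101}{38369} = \left(- \frac{6551}{1638}\right) \frac{1}{3054} + \frac{9101}{38369} = - \frac{6551}{5002452} + \frac{9101}{38369} = \frac{45275960333}{191939080788}$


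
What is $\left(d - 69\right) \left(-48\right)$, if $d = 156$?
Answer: $-4176$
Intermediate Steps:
$\left(d - 69\right) \left(-48\right) = \left(156 - 69\right) \left(-48\right) = 87 \left(-48\right) = -4176$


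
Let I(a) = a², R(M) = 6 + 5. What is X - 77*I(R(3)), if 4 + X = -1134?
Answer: -10455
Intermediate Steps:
R(M) = 11
X = -1138 (X = -4 - 1134 = -1138)
X - 77*I(R(3)) = -1138 - 77*11² = -1138 - 77*121 = -1138 - 9317 = -10455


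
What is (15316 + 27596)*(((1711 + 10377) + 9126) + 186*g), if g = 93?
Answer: 1652626944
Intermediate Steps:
(15316 + 27596)*(((1711 + 10377) + 9126) + 186*g) = (15316 + 27596)*(((1711 + 10377) + 9126) + 186*93) = 42912*((12088 + 9126) + 17298) = 42912*(21214 + 17298) = 42912*38512 = 1652626944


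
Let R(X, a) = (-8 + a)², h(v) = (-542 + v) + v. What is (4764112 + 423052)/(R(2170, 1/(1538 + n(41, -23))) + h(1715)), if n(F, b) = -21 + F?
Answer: 12591135155696/7165553601 ≈ 1757.2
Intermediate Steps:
h(v) = -542 + 2*v
(4764112 + 423052)/(R(2170, 1/(1538 + n(41, -23))) + h(1715)) = (4764112 + 423052)/((-8 + 1/(1538 + (-21 + 41)))² + (-542 + 2*1715)) = 5187164/((-8 + 1/(1538 + 20))² + (-542 + 3430)) = 5187164/((-8 + 1/1558)² + 2888) = 5187164/((-12463/1558)² + 2888) = 5187164/(155326369/2427364 + 2888) = 5187164/(7165553601/2427364) = 5187164*(2427364/7165553601) = 12591135155696/7165553601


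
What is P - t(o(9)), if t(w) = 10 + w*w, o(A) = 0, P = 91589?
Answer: 91579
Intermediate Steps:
t(w) = 10 + w**2
P - t(o(9)) = 91589 - (10 + 0**2) = 91589 - (10 + 0) = 91589 - 1*10 = 91589 - 10 = 91579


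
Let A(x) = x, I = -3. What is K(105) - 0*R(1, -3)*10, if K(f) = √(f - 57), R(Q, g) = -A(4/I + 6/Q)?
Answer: 4*√3 ≈ 6.9282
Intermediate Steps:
R(Q, g) = 4/3 - 6/Q (R(Q, g) = -(4/(-3) + 6/Q) = -(4*(-⅓) + 6/Q) = -(-4/3 + 6/Q) = 4/3 - 6/Q)
K(f) = √(-57 + f)
K(105) - 0*R(1, -3)*10 = √(-57 + 105) - 0*(4/3 - 6/1)*10 = √48 - 0*(4/3 - 6*1)*10 = 4*√3 - 0*(4/3 - 6)*10 = 4*√3 - 0*(-14/3)*10 = 4*√3 - 0*10 = 4*√3 - 1*0 = 4*√3 + 0 = 4*√3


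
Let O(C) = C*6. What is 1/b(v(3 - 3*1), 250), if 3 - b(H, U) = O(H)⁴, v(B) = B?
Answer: ⅓ ≈ 0.33333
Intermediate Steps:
O(C) = 6*C
b(H, U) = 3 - 1296*H⁴ (b(H, U) = 3 - (6*H)⁴ = 3 - 1296*H⁴)
1/b(v(3 - 3*1), 250) = 1/(3 - 1296*(3 - 3*1)⁴) = 1/(3 - 1296*(3 - 3)⁴) = 1/(3 - 1296*0⁴) = 1/(3 - 1296*0) = 1/(3 + 0) = 1/3 = ⅓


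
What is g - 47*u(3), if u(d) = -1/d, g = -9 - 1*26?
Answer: -58/3 ≈ -19.333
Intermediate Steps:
g = -35 (g = -9 - 26 = -35)
g - 47*u(3) = -35 - (-47)/3 = -35 - 47*(-⅓) = -35 + 47/3 = -58/3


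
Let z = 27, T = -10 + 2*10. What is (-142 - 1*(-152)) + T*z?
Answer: 280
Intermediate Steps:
T = 10 (T = -10 + 20 = 10)
(-142 - 1*(-152)) + T*z = (-142 - 1*(-152)) + 10*27 = (-142 + 152) + 270 = 10 + 270 = 280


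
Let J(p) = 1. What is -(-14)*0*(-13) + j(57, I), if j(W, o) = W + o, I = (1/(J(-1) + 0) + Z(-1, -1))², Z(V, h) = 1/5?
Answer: 1461/25 ≈ 58.440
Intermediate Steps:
Z(V, h) = ⅕
I = 36/25 (I = (1/(1 + 0) + ⅕)² = (1/1 + ⅕)² = (1 + ⅕)² = (6/5)² = 36/25 ≈ 1.4400)
-(-14)*0*(-13) + j(57, I) = -(-14)*0*(-13) + (57 + 36/25) = -14*0*(-13) + 1461/25 = 0*(-13) + 1461/25 = 0 + 1461/25 = 1461/25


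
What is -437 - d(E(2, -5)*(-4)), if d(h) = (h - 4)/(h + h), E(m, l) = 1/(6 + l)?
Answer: -438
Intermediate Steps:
d(h) = (-4 + h)/(2*h) (d(h) = (-4 + h)/((2*h)) = (-4 + h)*(1/(2*h)) = (-4 + h)/(2*h))
-437 - d(E(2, -5)*(-4)) = -437 - (-4 - 4/(6 - 5))/(2*(-4/(6 - 5))) = -437 - (-4 - 4/1)/(2*(-4/1)) = -437 - (-4 + 1*(-4))/(2*(1*(-4))) = -437 - (-4 - 4)/(2*(-4)) = -437 - (-1)*(-8)/(2*4) = -437 - 1*1 = -437 - 1 = -438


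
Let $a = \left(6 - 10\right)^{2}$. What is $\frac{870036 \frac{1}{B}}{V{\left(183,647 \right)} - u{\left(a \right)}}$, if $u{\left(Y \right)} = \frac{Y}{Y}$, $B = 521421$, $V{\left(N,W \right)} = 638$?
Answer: $\frac{290012}{110715059} \approx 0.0026194$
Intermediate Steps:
$a = 16$ ($a = \left(-4\right)^{2} = 16$)
$u{\left(Y \right)} = 1$
$\frac{870036 \frac{1}{B}}{V{\left(183,647 \right)} - u{\left(a \right)}} = \frac{870036 \cdot \frac{1}{521421}}{638 - 1} = \frac{290012}{173807 \cdot 637} = \frac{290012}{173807} \cdot \frac{1}{637} = \frac{290012}{110715059}$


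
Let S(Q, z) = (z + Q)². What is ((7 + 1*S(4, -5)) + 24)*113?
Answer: 3616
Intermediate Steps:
S(Q, z) = (Q + z)²
((7 + 1*S(4, -5)) + 24)*113 = ((7 + 1*(4 - 5)²) + 24)*113 = ((7 + 1*(-1)²) + 24)*113 = ((7 + 1*1) + 24)*113 = ((7 + 1) + 24)*113 = (8 + 24)*113 = 32*113 = 3616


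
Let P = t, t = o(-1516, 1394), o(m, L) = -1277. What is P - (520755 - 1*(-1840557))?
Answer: -2362589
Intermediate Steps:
t = -1277
P = -1277
P - (520755 - 1*(-1840557)) = -1277 - (520755 - 1*(-1840557)) = -1277 - (520755 + 1840557) = -1277 - 1*2361312 = -1277 - 2361312 = -2362589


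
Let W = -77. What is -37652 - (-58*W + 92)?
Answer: -42210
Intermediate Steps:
-37652 - (-58*W + 92) = -37652 - (-58*(-77) + 92) = -37652 - (4466 + 92) = -37652 - 1*4558 = -37652 - 4558 = -42210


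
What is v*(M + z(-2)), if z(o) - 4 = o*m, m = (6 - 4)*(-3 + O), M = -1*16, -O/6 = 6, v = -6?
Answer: -864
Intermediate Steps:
O = -36 (O = -6*6 = -36)
M = -16
m = -78 (m = (6 - 4)*(-3 - 36) = 2*(-39) = -78)
z(o) = 4 - 78*o (z(o) = 4 + o*(-78) = 4 - 78*o)
v*(M + z(-2)) = -6*(-16 + (4 - 78*(-2))) = -6*(-16 + (4 + 156)) = -6*(-16 + 160) = -6*144 = -864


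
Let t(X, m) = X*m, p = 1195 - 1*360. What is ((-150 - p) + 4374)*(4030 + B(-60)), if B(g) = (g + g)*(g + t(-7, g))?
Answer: -132747130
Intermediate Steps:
p = 835 (p = 1195 - 360 = 835)
B(g) = -12*g² (B(g) = (g + g)*(g - 7*g) = (2*g)*(-6*g) = -12*g²)
((-150 - p) + 4374)*(4030 + B(-60)) = ((-150 - 1*835) + 4374)*(4030 - 12*(-60)²) = ((-150 - 835) + 4374)*(4030 - 12*3600) = (-985 + 4374)*(4030 - 43200) = 3389*(-39170) = -132747130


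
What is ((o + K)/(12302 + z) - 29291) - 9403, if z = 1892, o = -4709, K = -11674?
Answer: -549239019/14194 ≈ -38695.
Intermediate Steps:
((o + K)/(12302 + z) - 29291) - 9403 = ((-4709 - 11674)/(12302 + 1892) - 29291) - 9403 = (-16383/14194 - 29291) - 9403 = -415772837/14194 - 9403 = -549239019/14194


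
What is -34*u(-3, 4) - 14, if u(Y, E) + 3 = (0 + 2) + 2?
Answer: -48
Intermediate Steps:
u(Y, E) = 1 (u(Y, E) = -3 + ((0 + 2) + 2) = -3 + (2 + 2) = -3 + 4 = 1)
-34*u(-3, 4) - 14 = -34*1 - 14 = -34 - 14 = -48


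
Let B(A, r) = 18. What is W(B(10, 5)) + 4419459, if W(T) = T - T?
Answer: 4419459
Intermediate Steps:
W(T) = 0
W(B(10, 5)) + 4419459 = 0 + 4419459 = 4419459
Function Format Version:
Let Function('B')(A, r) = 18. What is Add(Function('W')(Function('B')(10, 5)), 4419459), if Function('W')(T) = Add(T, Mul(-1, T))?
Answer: 4419459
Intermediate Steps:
Function('W')(T) = 0
Add(Function('W')(Function('B')(10, 5)), 4419459) = Add(0, 4419459) = 4419459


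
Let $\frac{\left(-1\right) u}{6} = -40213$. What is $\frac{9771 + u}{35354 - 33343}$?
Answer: $\frac{251049}{2011} \approx 124.84$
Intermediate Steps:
$u = 241278$ ($u = \left(-6\right) \left(-40213\right) = 241278$)
$\frac{9771 + u}{35354 - 33343} = \frac{9771 + 241278}{35354 - 33343} = \frac{251049}{2011}$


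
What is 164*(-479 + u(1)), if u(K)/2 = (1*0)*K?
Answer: -78556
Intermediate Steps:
u(K) = 0 (u(K) = 2*((1*0)*K) = 2*(0*K) = 2*0 = 0)
164*(-479 + u(1)) = 164*(-479 + 0) = 164*(-479) = -78556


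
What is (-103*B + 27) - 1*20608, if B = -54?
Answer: -15019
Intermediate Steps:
(-103*B + 27) - 1*20608 = (-103*(-54) + 27) - 1*20608 = (5562 + 27) - 20608 = 5589 - 20608 = -15019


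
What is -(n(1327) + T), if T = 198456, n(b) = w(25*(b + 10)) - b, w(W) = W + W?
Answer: -263979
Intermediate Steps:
w(W) = 2*W
n(b) = 500 + 49*b (n(b) = 2*(25*(b + 10)) - b = 2*(25*(10 + b)) - b = 2*(250 + 25*b) - b = (500 + 50*b) - b = 500 + 49*b)
-(n(1327) + T) = -((500 + 49*1327) + 198456) = -((500 + 65023) + 198456) = -(65523 + 198456) = -1*263979 = -263979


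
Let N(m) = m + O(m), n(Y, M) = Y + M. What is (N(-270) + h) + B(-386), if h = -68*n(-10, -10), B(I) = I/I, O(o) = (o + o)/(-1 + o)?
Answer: 296201/271 ≈ 1093.0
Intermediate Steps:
O(o) = 2*o/(-1 + o) (O(o) = (2*o)/(-1 + o) = 2*o/(-1 + o))
n(Y, M) = M + Y
B(I) = 1
N(m) = m + 2*m/(-1 + m)
h = 1360 (h = -68*(-10 - 10) = -68*(-20) = 1360)
(N(-270) + h) + B(-386) = (-270*(1 - 270)/(-1 - 270) + 1360) + 1 = (-270*(-269)/(-271) + 1360) + 1 = (-270*(-1/271)*(-269) + 1360) + 1 = (-72630/271 + 1360) + 1 = 295930/271 + 1 = 296201/271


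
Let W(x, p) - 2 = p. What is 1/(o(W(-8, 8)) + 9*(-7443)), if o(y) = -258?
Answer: -1/67245 ≈ -1.4871e-5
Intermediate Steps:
W(x, p) = 2 + p
1/(o(W(-8, 8)) + 9*(-7443)) = 1/(-258 + 9*(-7443)) = 1/(-258 - 66987) = 1/(-67245) = -1/67245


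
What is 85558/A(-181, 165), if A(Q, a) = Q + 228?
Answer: 85558/47 ≈ 1820.4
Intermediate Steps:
A(Q, a) = 228 + Q
85558/A(-181, 165) = 85558/(228 - 181) = 85558/47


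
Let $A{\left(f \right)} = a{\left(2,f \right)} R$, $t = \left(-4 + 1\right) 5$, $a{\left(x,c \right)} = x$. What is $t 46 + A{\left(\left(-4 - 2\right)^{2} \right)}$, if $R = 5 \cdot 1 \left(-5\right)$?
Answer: $-740$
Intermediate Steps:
$R = -25$ ($R = 5 \left(-5\right) = -25$)
$t = -15$ ($t = \left(-3\right) 5 = -15$)
$A{\left(f \right)} = -50$ ($A{\left(f \right)} = 2 \left(-25\right) = -50$)
$t 46 + A{\left(\left(-4 - 2\right)^{2} \right)} = \left(-15\right) 46 - 50 = -690 - 50 = -740$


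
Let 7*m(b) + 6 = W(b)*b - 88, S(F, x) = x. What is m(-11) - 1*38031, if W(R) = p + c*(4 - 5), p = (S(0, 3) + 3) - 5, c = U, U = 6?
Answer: -266256/7 ≈ -38037.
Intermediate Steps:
c = 6
p = 1 (p = (3 + 3) - 5 = 6 - 5 = 1)
W(R) = -5 (W(R) = 1 + 6*(4 - 5) = 1 + 6*(-1) = 1 - 6 = -5)
m(b) = -94/7 - 5*b/7 (m(b) = -6/7 + (-5*b - 88)/7 = -6/7 + (-88 - 5*b)/7 = -6/7 + (-88/7 - 5*b/7) = -94/7 - 5*b/7)
m(-11) - 1*38031 = (-94/7 - 5/7*(-11)) - 1*38031 = (-94/7 + 55/7) - 38031 = -39/7 - 38031 = -266256/7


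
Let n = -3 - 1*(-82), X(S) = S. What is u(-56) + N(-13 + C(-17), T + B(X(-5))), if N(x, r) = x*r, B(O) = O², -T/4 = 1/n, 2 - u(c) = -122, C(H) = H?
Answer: -49334/79 ≈ -624.48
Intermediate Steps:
u(c) = 124 (u(c) = 2 - 1*(-122) = 2 + 122 = 124)
n = 79 (n = -3 + 82 = 79)
T = -4/79 ≈ -0.050633
N(x, r) = r*x
u(-56) + N(-13 + C(-17), T + B(X(-5))) = 124 + (-4/79 + (-5)²)*(-13 - 17) = 124 + (-4/79 + 25)*(-30) = 124 + (1971/79)*(-30) = 124 - 59130/79 = -49334/79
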